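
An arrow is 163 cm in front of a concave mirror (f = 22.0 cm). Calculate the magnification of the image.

1/d_i = 1/f − 1/d_o = 1/(22.00) − 1/(163) = 0.03932, so d_i = 25.43 cm.
m = −d_i/d_o = −(25.43)/(163) = -0.156.
The image is real, inverted and reduced, in front of the mirror.

m = -0.156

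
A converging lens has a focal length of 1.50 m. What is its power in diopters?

P = +0.667 D

P = 1/f = 1/(1.50 m) = +0.667 D.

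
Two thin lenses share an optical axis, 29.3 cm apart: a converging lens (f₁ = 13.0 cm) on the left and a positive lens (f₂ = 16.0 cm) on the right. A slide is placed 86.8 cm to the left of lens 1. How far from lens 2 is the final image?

113 cm

Lens 1: 1/d_i1 = 1/f₁ − 1/d_o1 = 1/(13.0) − 1/(86.8) = 0.06540, so d_i1 = 15.29 cm.
The intermediate image is 15.29 cm to the right of lens 1, which is 29.3 − (15.29) = 14.01 cm to the left of lens 2, so d_o2 = +14.01 cm.
Lens 2: 1/d_i2 = 1/f₂ − 1/d_o2 = 1/(16.0) − 1/(14.01) = -0.008878, so d_i2 = -113 cm.
The final image is virtual, 113 cm to the left of lens 2 (overall magnification ≈ -1.4).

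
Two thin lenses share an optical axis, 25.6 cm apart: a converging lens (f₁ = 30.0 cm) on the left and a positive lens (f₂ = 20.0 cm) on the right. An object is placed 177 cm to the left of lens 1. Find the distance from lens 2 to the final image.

Lens 1: 1/d_i1 = 1/f₁ − 1/d_o1 = 1/(30.0) − 1/(177) = 0.02768, so d_i1 = 36.12 cm.
The intermediate image is 36.12 cm to the right of lens 1, which lies 10.52 cm to the right of lens 2 — a virtual object — so d_o2 = −10.52 cm.
Lens 2: 1/d_i2 = 1/f₂ − 1/d_o2 = 1/(20.0) − 1/(-10.52) = 0.1451, so d_i2 = 6.89 cm.
The final image is real, 6.89 cm to the right of lens 2 (overall magnification ≈ -0.13).

6.89 cm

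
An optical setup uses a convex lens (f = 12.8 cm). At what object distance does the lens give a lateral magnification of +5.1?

m = −d_i/d_o ⇒ d_i = −m·d_o.
1/f = 1/d_o + 1/d_i = 1/d_o − 1/(m·d_o) = (1 − 1/m)/d_o, so d_o = f(1 − 1/m) = (12.80)(1 − 1/(+5.1)) = 10.3 cm.

10.3 cm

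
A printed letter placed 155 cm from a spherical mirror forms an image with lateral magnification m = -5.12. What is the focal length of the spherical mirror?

f = 130 cm (concave)

m = −d_i/d_o ⇒ d_i = −m·d_o = −(-5.12)·(155) = 793.6 cm.
1/f = 1/d_o + 1/d_i = 1/(155) + 1/(793.6) = 0.007712, so f = 130 cm.
Since f is positive, the spherical mirror is concave.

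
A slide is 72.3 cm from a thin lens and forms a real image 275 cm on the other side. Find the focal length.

Real image ⇒ d_i = +275 cm.
1/f = 1/d_o + 1/d_i = 1/(72.3) + 1/(275) = 0.01747, so f = 57.2 cm.
Since f is positive, the thin lens is converging.

f = 57.2 cm (converging)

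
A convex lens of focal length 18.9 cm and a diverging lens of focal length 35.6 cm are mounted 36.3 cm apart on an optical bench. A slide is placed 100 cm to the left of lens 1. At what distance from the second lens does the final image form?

Lens 1: 1/d_i1 = 1/f₁ − 1/d_o1 = 1/(18.9) − 1/(100) = 0.04291, so d_i1 = 23.30 cm.
The intermediate image is 23.30 cm to the right of lens 1, which is 36.3 − (23.30) = 13.00 cm to the left of lens 2, so d_o2 = +13.00 cm.
Lens 2 is diverging, so f₂ = −35.6 cm.
Lens 2: 1/d_i2 = 1/f₂ − 1/d_o2 = 1/(-35.6) − 1/(13.00) = -0.1050, so d_i2 = -9.52 cm.
The final image is virtual, 9.52 cm to the left of lens 2 (overall magnification ≈ -0.17).

9.52 cm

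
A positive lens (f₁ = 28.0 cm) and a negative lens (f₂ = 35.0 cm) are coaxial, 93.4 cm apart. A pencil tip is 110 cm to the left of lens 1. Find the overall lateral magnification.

Lens 1: 1/d_i1 = 1/(28.0) − 1/(110) = 0.02662, so d_i1 = 37.56 cm; m₁ = −d_i1/d_o1 = -0.3415.
d_o2 = 93.4 − (37.56) = 55.84 cm.
f₂ = −35.0 cm (diverging).
Lens 2: 1/d_i2 = 1/(-35.0) − 1/(55.84) = -0.04648, so d_i2 = -21.51 cm; m₂ = −d_i2/d_o2 = +0.3853.
m = m₁·m₂ = (-0.3415)(+0.3853) = -0.132.

m = -0.132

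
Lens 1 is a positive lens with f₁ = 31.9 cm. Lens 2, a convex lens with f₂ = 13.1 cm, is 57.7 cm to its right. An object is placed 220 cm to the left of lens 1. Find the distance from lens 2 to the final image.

36.6 cm

Lens 1: 1/d_i1 = 1/f₁ − 1/d_o1 = 1/(31.9) − 1/(220) = 0.02680, so d_i1 = 37.31 cm.
The intermediate image is 37.31 cm to the right of lens 1, which is 57.7 − (37.31) = 20.39 cm to the left of lens 2, so d_o2 = +20.39 cm.
Lens 2: 1/d_i2 = 1/f₂ − 1/d_o2 = 1/(13.1) − 1/(20.39) = 0.02729, so d_i2 = 36.6 cm.
The final image is real, 36.6 cm to the right of lens 2 (overall magnification ≈ 0.30).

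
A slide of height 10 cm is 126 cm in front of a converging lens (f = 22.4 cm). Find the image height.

1/d_i = 1/f − 1/d_o = 1/(22.40) − 1/(126) = 0.03671, so d_i = 27.24 cm.
m = −d_i/d_o = -0.2162.
|h_i| = |m|·h_o = 0.2162 × 10 = 2.16 cm. The image is real, inverted and reduced, on the far side of the lens.

2.16 cm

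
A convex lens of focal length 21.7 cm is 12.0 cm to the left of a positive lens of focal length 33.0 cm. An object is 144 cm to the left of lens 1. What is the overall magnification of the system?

m = -0.126

Lens 1: 1/d_i1 = 1/(21.7) − 1/(144) = 0.03914, so d_i1 = 25.55 cm; m₁ = −d_i1/d_o1 = -0.1774.
d_o2 = 12.0 − (25.55) = -13.55 cm (virtual object).
Lens 2: 1/d_i2 = 1/(33.0) − 1/(-13.55) = 0.1041, so d_i2 = 9.606 cm; m₂ = −d_i2/d_o2 = +0.7089.
m = m₁·m₂ = (-0.1774)(+0.7089) = -0.126.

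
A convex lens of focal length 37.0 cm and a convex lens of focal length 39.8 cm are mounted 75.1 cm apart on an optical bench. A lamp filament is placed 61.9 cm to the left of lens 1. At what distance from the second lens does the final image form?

11.9 cm

Lens 1: 1/d_i1 = 1/f₁ − 1/d_o1 = 1/(37.0) − 1/(61.9) = 0.01087, so d_i1 = 91.98 cm.
The intermediate image is 91.98 cm to the right of lens 1, which lies 16.88 cm to the right of lens 2 — a virtual object — so d_o2 = −16.88 cm.
Lens 2: 1/d_i2 = 1/f₂ − 1/d_o2 = 1/(39.8) − 1/(-16.88) = 0.08437, so d_i2 = 11.9 cm.
The final image is real, 11.9 cm to the right of lens 2 (overall magnification ≈ -1.0).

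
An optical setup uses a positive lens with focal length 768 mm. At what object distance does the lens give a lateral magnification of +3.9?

m = −d_i/d_o ⇒ d_i = −m·d_o.
1/f = 1/d_o + 1/d_i = 1/d_o − 1/(m·d_o) = (1 − 1/m)/d_o, so d_o = f(1 − 1/m) = (768.0)(1 − 1/(+3.9)) = 571 mm.

571 mm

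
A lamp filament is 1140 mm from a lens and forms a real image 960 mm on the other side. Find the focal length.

f = 521 mm (converging)

Real image ⇒ d_i = +960 mm.
1/f = 1/d_o + 1/d_i = 1/(1140) + 1/(960) = 0.001919, so f = 521 mm.
Since f is positive, the lens is converging.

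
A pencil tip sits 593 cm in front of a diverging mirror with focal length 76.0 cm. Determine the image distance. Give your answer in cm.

67.4 cm

For a diverging mirror, f = -76.0 cm.
Mirror equation: 1/q = 1/f − 1/p = 1/(-76.00) − 1/(593) = -0.01316 − 0.001686 = -0.01484, so q = -67.4 cm.
The image is virtual, upright and reduced, behind the mirror.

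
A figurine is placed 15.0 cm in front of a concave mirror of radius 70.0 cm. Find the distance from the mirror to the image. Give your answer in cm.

f = R/2 = 70.0/2 = 35.00 cm.
Mirror equation: 1/v = 1/f − 1/u = 1/(35.00) − 1/(15.0) = 0.02857 − 0.06667 = -0.03810, so v = -26.2 cm.
The image is virtual, upright and enlarged, behind the mirror.

26.2 cm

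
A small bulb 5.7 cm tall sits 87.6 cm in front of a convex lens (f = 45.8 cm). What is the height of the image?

1/d_i = 1/f − 1/d_o = 1/(45.80) − 1/(87.6) = 0.01042, so d_i = 95.98 cm.
m = −d_i/d_o = -1.096.
|h_i| = |m|·h_o = 1.096 × 5.7 = 6.25 cm. The image is real, inverted and enlarged, on the far side of the lens.

6.25 cm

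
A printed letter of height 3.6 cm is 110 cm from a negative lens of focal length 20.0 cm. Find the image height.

For a negative lens, f = -20.0 cm.
1/d_i = 1/f − 1/d_o = 1/(-20.00) − 1/(110) = -0.05909, so d_i = -16.92 cm.
m = −d_i/d_o = +0.1538.
|h_i| = |m|·h_o = 0.1538 × 3.6 = 0.554 cm. The image is virtual, upright and reduced, on the same side as the object.

0.554 cm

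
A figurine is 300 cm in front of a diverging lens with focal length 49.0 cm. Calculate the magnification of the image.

For a diverging lens, f = -49.0 cm.
1/d_i = 1/f − 1/d_o = 1/(-49.00) − 1/(300) = -0.02374, so d_i = -42.12 cm.
m = −d_i/d_o = −(-42.12)/(300) = +0.140.
The image is virtual, upright and reduced, on the same side as the object.

m = +0.140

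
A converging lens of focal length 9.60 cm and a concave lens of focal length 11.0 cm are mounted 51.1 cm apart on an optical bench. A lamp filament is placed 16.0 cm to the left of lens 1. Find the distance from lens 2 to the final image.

Lens 1: 1/d_i1 = 1/f₁ − 1/d_o1 = 1/(9.60) − 1/(16.0) = 0.04167, so d_i1 = 24.00 cm.
The intermediate image is 24.00 cm to the right of lens 1, which is 51.1 − (24.00) = 27.10 cm to the left of lens 2, so d_o2 = +27.10 cm.
Lens 2 is diverging, so f₂ = −11.0 cm.
Lens 2: 1/d_i2 = 1/f₂ − 1/d_o2 = 1/(-11.0) − 1/(27.10) = -0.1278, so d_i2 = -7.82 cm.
The final image is virtual, 7.82 cm to the left of lens 2 (overall magnification ≈ -0.43).

7.82 cm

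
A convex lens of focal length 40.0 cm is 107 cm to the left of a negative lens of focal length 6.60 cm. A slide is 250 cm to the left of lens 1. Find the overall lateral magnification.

m = -0.0191

Lens 1: 1/d_i1 = 1/(40.0) − 1/(250) = 0.02100, so d_i1 = 47.62 cm; m₁ = −d_i1/d_o1 = -0.1905.
d_o2 = 107 − (47.62) = 59.38 cm.
f₂ = −6.60 cm (diverging).
Lens 2: 1/d_i2 = 1/(-6.60) − 1/(59.38) = -0.1684, so d_i2 = -5.940 cm; m₂ = −d_i2/d_o2 = +0.1000.
m = m₁·m₂ = (-0.1905)(+0.1000) = -0.0191.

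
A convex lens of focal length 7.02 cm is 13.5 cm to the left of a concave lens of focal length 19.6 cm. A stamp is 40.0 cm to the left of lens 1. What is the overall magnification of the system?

m = -0.170

Lens 1: 1/d_i1 = 1/(7.02) − 1/(40.0) = 0.1175, so d_i1 = 8.514 cm; m₁ = −d_i1/d_o1 = -0.2128.
d_o2 = 13.5 − (8.514) = 4.986 cm.
f₂ = −19.6 cm (diverging).
Lens 2: 1/d_i2 = 1/(-19.6) − 1/(4.986) = -0.2516, so d_i2 = -3.975 cm; m₂ = −d_i2/d_o2 = +0.7972.
m = m₁·m₂ = (-0.2128)(+0.7972) = -0.170.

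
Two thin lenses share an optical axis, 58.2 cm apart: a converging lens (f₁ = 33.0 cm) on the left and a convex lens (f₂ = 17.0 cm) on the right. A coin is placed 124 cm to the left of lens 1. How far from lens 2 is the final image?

59.7 cm

Lens 1: 1/d_i1 = 1/f₁ − 1/d_o1 = 1/(33.0) − 1/(124) = 0.02224, so d_i1 = 44.97 cm.
The intermediate image is 44.97 cm to the right of lens 1, which is 58.2 − (44.97) = 13.23 cm to the left of lens 2, so d_o2 = +13.23 cm.
Lens 2: 1/d_i2 = 1/f₂ − 1/d_o2 = 1/(17.0) − 1/(13.23) = -0.01676, so d_i2 = -59.7 cm.
The final image is virtual, 59.7 cm to the left of lens 2 (overall magnification ≈ -1.6).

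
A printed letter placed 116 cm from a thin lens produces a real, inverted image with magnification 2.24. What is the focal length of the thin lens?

m = −d_i/d_o ⇒ d_i = −m·d_o = −(-2.24)·(116) = 259.8 cm.
1/f = 1/d_o + 1/d_i = 1/(116) + 1/(259.8) = 0.01247, so f = 80.2 cm.
Since f is positive, the thin lens is converging.

f = 80.2 cm (converging)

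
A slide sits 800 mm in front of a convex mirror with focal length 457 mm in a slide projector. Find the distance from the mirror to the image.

291 mm

For a convex mirror, f = -457 mm.
Mirror equation: 1/s_i = 1/f − 1/s_o = 1/(-457.0) − 1/(800) = -0.002188 − 0.001250 = -0.003438, so s_i = -291 mm.
The image is virtual, upright and reduced, behind the mirror.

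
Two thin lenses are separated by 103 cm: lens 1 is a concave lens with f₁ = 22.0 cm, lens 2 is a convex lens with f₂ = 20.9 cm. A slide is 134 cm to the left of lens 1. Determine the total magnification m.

m = -0.0292

f₁ = −22.0 cm (diverging).
Lens 1: 1/d_i1 = 1/(-22.0) − 1/(134) = -0.05292, so d_i1 = -18.90 cm; m₁ = −d_i1/d_o1 = +0.1410.
d_o2 = 103 − (-18.90) = 121.9 cm.
Lens 2: 1/d_i2 = 1/(20.9) − 1/(121.9) = 0.03964, so d_i2 = 25.22 cm; m₂ = −d_i2/d_o2 = -0.2069.
m = m₁·m₂ = (+0.1410)(-0.2069) = -0.0292.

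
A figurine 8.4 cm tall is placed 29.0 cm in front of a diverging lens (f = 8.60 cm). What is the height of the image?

1.92 cm

For a diverging lens, f = -8.60 cm.
1/d_i = 1/f − 1/d_o = 1/(-8.600) − 1/(29.0) = -0.1508, so d_i = -6.633 cm.
m = −d_i/d_o = +0.2287.
|h_i| = |m|·h_o = 0.2287 × 8.4 = 1.92 cm. The image is virtual, upright and reduced, on the same side as the object.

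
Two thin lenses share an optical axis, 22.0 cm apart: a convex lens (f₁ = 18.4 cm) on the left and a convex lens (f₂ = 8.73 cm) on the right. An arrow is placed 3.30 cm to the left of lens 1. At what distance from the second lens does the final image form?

Lens 1: 1/d_i1 = 1/f₁ − 1/d_o1 = 1/(18.4) − 1/(3.30) = -0.2487, so d_i1 = -4.021 cm.
The intermediate image is 4.021 cm to the left of lens 1 (virtual), which is 22.0 − (-4.021) = 26.02 cm to the left of lens 2, so d_o2 = +26.02 cm.
Lens 2: 1/d_i2 = 1/f₂ − 1/d_o2 = 1/(8.73) − 1/(26.02) = 0.07612, so d_i2 = 13.1 cm.
The final image is real, 13.1 cm to the right of lens 2 (overall magnification ≈ -0.62).

13.1 cm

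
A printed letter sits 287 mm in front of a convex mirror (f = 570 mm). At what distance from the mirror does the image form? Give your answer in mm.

For a convex mirror, f = -570 mm.
Mirror equation: 1/q = 1/f − 1/p = 1/(-570.0) − 1/(287) = -0.001754 − 0.003484 = -0.005239, so q = -191 mm.
The image is virtual, upright and reduced, behind the mirror.

191 mm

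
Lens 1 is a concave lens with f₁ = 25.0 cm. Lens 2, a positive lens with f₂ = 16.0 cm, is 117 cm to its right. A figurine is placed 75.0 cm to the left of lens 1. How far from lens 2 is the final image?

Lens 1 is diverging, so f₁ = −25.0 cm.
Lens 1: 1/d_i1 = 1/f₁ − 1/d_o1 = 1/(-25.0) − 1/(75.0) = -0.05333, so d_i1 = -18.75 cm.
The intermediate image is 18.75 cm to the left of lens 1 (virtual), which is 117 − (-18.75) = 135.8 cm to the left of lens 2, so d_o2 = +135.8 cm.
Lens 2: 1/d_i2 = 1/f₂ − 1/d_o2 = 1/(16.0) − 1/(135.8) = 0.05514, so d_i2 = 18.1 cm.
The final image is real, 18.1 cm to the right of lens 2 (overall magnification ≈ -0.033).

18.1 cm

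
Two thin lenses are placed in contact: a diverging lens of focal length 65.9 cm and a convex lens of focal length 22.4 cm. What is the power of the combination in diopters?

P = +2.95 D

P₁ = 1/f₁ = 1/(-0.659 m) = -1.517 D; P₂ = 1/f₂ = 1/(0.224 m) = +4.464 D.
For thin lenses in contact, P = P₁ + P₂ = (-1.517) + (+4.464) = +2.95 D.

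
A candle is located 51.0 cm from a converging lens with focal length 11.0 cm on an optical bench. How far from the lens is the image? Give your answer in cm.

Thin-lens equation: 1/q = 1/f − 1/p = 1/(11.00) − 1/(51.0) = 0.09091 − 0.01961 = 0.07130, so q = 14.0 cm.
The image is real, inverted and reduced, on the far side of the lens.

14.0 cm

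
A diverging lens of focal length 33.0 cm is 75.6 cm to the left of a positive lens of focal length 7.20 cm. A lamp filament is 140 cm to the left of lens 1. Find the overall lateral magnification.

f₁ = −33.0 cm (diverging).
Lens 1: 1/d_i1 = 1/(-33.0) − 1/(140) = -0.03745, so d_i1 = -26.71 cm; m₁ = −d_i1/d_o1 = +0.1908.
d_o2 = 75.6 − (-26.71) = 102.3 cm.
Lens 2: 1/d_i2 = 1/(7.20) − 1/(102.3) = 0.1291, so d_i2 = 7.745 cm; m₂ = −d_i2/d_o2 = -0.07571.
m = m₁·m₂ = (+0.1908)(-0.07571) = -0.0144.

m = -0.0144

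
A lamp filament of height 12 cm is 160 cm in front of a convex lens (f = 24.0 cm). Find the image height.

1/d_i = 1/f − 1/d_o = 1/(24.00) − 1/(160) = 0.03542, so d_i = 28.24 cm.
m = −d_i/d_o = -0.1765.
|h_i| = |m|·h_o = 0.1765 × 12 = 2.12 cm. The image is real, inverted and reduced, on the far side of the lens.

2.12 cm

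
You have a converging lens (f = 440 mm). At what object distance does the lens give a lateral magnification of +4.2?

m = −d_i/d_o ⇒ d_i = −m·d_o.
1/f = 1/d_o + 1/d_i = 1/d_o − 1/(m·d_o) = (1 − 1/m)/d_o, so d_o = f(1 − 1/m) = (440.0)(1 − 1/(+4.2)) = 335 mm.

335 mm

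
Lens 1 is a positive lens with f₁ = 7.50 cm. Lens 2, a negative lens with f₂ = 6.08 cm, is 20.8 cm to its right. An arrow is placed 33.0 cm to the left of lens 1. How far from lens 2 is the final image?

3.93 cm

Lens 1: 1/d_i1 = 1/f₁ − 1/d_o1 = 1/(7.50) − 1/(33.0) = 0.1030, so d_i1 = 9.706 cm.
The intermediate image is 9.706 cm to the right of lens 1, which is 20.8 − (9.706) = 11.09 cm to the left of lens 2, so d_o2 = +11.09 cm.
Lens 2 is diverging, so f₂ = −6.08 cm.
Lens 2: 1/d_i2 = 1/f₂ − 1/d_o2 = 1/(-6.08) − 1/(11.09) = -0.2546, so d_i2 = -3.93 cm.
The final image is virtual, 3.93 cm to the left of lens 2 (overall magnification ≈ -0.10).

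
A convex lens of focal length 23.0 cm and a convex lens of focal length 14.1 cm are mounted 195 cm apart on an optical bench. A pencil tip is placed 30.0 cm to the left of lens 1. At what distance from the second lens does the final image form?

16.5 cm

Lens 1: 1/d_i1 = 1/f₁ − 1/d_o1 = 1/(23.0) − 1/(30.0) = 0.01014, so d_i1 = 98.57 cm.
The intermediate image is 98.57 cm to the right of lens 1, which is 195 − (98.57) = 96.43 cm to the left of lens 2, so d_o2 = +96.43 cm.
Lens 2: 1/d_i2 = 1/f₂ − 1/d_o2 = 1/(14.1) − 1/(96.43) = 0.06055, so d_i2 = 16.5 cm.
The final image is real, 16.5 cm to the right of lens 2 (overall magnification ≈ 0.56).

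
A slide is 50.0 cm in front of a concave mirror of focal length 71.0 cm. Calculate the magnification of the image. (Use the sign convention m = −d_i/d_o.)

1/d_i = 1/f − 1/d_o = 1/(71.00) − 1/(50.0) = -0.005915, so d_i = -169.0 cm.
m = −d_i/d_o = −(-169.0)/(50.0) = +3.38.
The image is virtual, upright and enlarged, behind the mirror.

m = +3.38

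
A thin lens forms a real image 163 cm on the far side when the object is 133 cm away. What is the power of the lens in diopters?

d_i = +163 cm.
1/f = 1/d_o + 1/d_i = 1/(133) + 1/(163) = 0.01365 cm⁻¹.
f = 73.24 cm = 0.7324 m, so P = 1/f = +1.37 D.

P = +1.37 D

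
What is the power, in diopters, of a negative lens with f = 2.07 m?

For a negative lens, f = −2.07 m.
P = 1/f = 1/(-2.07 m) = -0.483 D.

P = -0.483 D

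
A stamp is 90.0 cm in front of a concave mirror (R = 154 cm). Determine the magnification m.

m = -5.92

f = R/2 = 154/2 = 77.00 cm.
1/d_i = 1/f − 1/d_o = 1/(77.00) − 1/(90.0) = 0.001876, so d_i = 533.1 cm.
m = −d_i/d_o = −(533.1)/(90.0) = -5.92.
The image is real, inverted and enlarged, in front of the mirror.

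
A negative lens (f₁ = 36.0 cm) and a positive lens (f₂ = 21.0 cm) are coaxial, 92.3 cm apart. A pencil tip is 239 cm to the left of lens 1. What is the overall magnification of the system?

m = -0.0268

f₁ = −36.0 cm (diverging).
Lens 1: 1/d_i1 = 1/(-36.0) − 1/(239) = -0.03196, so d_i1 = -31.29 cm; m₁ = −d_i1/d_o1 = +0.1309.
d_o2 = 92.3 − (-31.29) = 123.6 cm.
Lens 2: 1/d_i2 = 1/(21.0) − 1/(123.6) = 0.03953, so d_i2 = 25.30 cm; m₂ = −d_i2/d_o2 = -0.2047.
m = m₁·m₂ = (+0.1309)(-0.2047) = -0.0268.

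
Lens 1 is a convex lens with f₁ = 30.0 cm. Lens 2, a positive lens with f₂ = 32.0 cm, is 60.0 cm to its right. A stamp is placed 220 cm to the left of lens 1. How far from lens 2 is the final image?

120 cm

Lens 1: 1/d_i1 = 1/f₁ − 1/d_o1 = 1/(30.0) − 1/(220) = 0.02879, so d_i1 = 34.74 cm.
The intermediate image is 34.74 cm to the right of lens 1, which is 60.0 − (34.74) = 25.26 cm to the left of lens 2, so d_o2 = +25.26 cm.
Lens 2: 1/d_i2 = 1/f₂ − 1/d_o2 = 1/(32.0) − 1/(25.26) = -0.008338, so d_i2 = -120 cm.
The final image is virtual, 120 cm to the left of lens 2 (overall magnification ≈ -0.75).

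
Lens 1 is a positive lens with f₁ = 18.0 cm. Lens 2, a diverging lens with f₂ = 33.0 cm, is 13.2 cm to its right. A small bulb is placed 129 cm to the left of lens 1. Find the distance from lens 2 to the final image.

Lens 1: 1/d_i1 = 1/f₁ − 1/d_o1 = 1/(18.0) − 1/(129) = 0.04780, so d_i1 = 20.92 cm.
The intermediate image is 20.92 cm to the right of lens 1, which lies 7.720 cm to the right of lens 2 — a virtual object — so d_o2 = −7.720 cm.
Lens 2 is diverging, so f₂ = −33.0 cm.
Lens 2: 1/d_i2 = 1/f₂ − 1/d_o2 = 1/(-33.0) − 1/(-7.720) = 0.09923, so d_i2 = 10.1 cm.
The final image is real, 10.1 cm to the right of lens 2 (overall magnification ≈ -0.21).

10.1 cm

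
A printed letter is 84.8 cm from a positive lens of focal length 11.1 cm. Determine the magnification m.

m = -0.151

1/d_i = 1/f − 1/d_o = 1/(11.10) − 1/(84.8) = 0.07830, so d_i = 12.77 cm.
m = −d_i/d_o = −(12.77)/(84.8) = -0.151.
The image is real, inverted and reduced, on the far side of the lens.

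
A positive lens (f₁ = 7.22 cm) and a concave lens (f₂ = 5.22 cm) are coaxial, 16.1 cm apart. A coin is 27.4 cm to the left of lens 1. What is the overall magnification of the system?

m = -0.162

Lens 1: 1/d_i1 = 1/(7.22) − 1/(27.4) = 0.1020, so d_i1 = 9.803 cm; m₁ = −d_i1/d_o1 = -0.3578.
d_o2 = 16.1 − (9.803) = 6.297 cm.
f₂ = −5.22 cm (diverging).
Lens 2: 1/d_i2 = 1/(-5.22) − 1/(6.297) = -0.3504, so d_i2 = -2.854 cm; m₂ = −d_i2/d_o2 = +0.4532.
m = m₁·m₂ = (-0.3578)(+0.4532) = -0.162.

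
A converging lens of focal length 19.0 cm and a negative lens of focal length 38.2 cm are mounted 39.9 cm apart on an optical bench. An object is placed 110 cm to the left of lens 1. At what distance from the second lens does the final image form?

Lens 1: 1/d_i1 = 1/f₁ − 1/d_o1 = 1/(19.0) − 1/(110) = 0.04354, so d_i1 = 22.97 cm.
The intermediate image is 22.97 cm to the right of lens 1, which is 39.9 − (22.97) = 16.93 cm to the left of lens 2, so d_o2 = +16.93 cm.
Lens 2 is diverging, so f₂ = −38.2 cm.
Lens 2: 1/d_i2 = 1/f₂ − 1/d_o2 = 1/(-38.2) − 1/(16.93) = -0.08524, so d_i2 = -11.7 cm.
The final image is virtual, 11.7 cm to the left of lens 2 (overall magnification ≈ -0.14).

11.7 cm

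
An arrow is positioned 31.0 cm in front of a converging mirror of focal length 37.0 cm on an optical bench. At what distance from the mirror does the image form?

191 cm

Mirror equation: 1/q = 1/f − 1/p = 1/(37.00) − 1/(31.0) = 0.02703 − 0.03226 = -0.005231, so q = -191 cm.
The image is virtual, upright and enlarged, behind the mirror.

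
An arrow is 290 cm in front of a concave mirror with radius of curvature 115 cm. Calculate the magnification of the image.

m = -0.247

f = R/2 = 115/2 = 57.50 cm.
1/d_i = 1/f − 1/d_o = 1/(57.50) − 1/(290) = 0.01394, so d_i = 71.72 cm.
m = −d_i/d_o = −(71.72)/(290) = -0.247.
The image is real, inverted and reduced, in front of the mirror.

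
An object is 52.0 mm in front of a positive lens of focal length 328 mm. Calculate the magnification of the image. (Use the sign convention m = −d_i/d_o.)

1/d_i = 1/f − 1/d_o = 1/(328.0) − 1/(52.0) = -0.01618, so d_i = -61.80 mm.
m = −d_i/d_o = −(-61.80)/(52.0) = +1.19.
The image is virtual, upright and enlarged, on the same side as the object.

m = +1.19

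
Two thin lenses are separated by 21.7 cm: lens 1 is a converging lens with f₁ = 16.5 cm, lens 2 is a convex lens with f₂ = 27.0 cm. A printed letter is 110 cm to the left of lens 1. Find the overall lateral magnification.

m = -0.193

Lens 1: 1/d_i1 = 1/(16.5) − 1/(110) = 0.05152, so d_i1 = 19.41 cm; m₁ = −d_i1/d_o1 = -0.1765.
d_o2 = 21.7 − (19.41) = 2.290 cm.
Lens 2: 1/d_i2 = 1/(27.0) − 1/(2.290) = -0.3996, so d_i2 = -2.502 cm; m₂ = −d_i2/d_o2 = +1.093.
m = m₁·m₂ = (-0.1765)(+1.093) = -0.193.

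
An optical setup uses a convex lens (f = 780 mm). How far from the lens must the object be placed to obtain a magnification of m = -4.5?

953 mm

m = −d_i/d_o ⇒ d_i = −m·d_o.
1/f = 1/d_o + 1/d_i = 1/d_o − 1/(m·d_o) = (1 − 1/m)/d_o, so d_o = f(1 − 1/m) = (780.0)(1 − 1/(-4.5)) = 953 mm.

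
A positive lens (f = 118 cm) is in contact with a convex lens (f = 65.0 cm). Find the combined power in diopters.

P = +2.39 D

P₁ = 1/f₁ = 1/(1.18 m) = +0.8475 D; P₂ = 1/f₂ = 1/(0.650 m) = +1.538 D.
For thin lenses in contact, P = P₁ + P₂ = (+0.8475) + (+1.538) = +2.39 D.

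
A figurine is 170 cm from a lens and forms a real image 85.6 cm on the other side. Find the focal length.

Real image ⇒ d_i = +85.6 cm.
1/f = 1/d_o + 1/d_i = 1/(170) + 1/(85.6) = 0.01756, so f = 56.9 cm.
Since f is positive, the lens is converging.

f = 56.9 cm (converging)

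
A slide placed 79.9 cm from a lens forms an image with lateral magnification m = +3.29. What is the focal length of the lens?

m = −d_i/d_o ⇒ d_i = −m·d_o = −(+3.29)·(79.9) = -262.9 cm.
1/f = 1/d_o + 1/d_i = 1/(79.9) + 1/(-262.9) = 0.008712, so f = 115 cm.
Since f is positive, the lens is converging.

f = 115 cm (converging)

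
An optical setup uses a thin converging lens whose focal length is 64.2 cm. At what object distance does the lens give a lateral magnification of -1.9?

m = −d_i/d_o ⇒ d_i = −m·d_o.
1/f = 1/d_o + 1/d_i = 1/d_o − 1/(m·d_o) = (1 − 1/m)/d_o, so d_o = f(1 − 1/m) = (64.20)(1 − 1/(-1.9)) = 98.0 cm.

98.0 cm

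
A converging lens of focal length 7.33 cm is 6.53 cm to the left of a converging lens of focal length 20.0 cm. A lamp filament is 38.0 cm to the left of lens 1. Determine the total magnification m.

Lens 1: 1/d_i1 = 1/(7.33) − 1/(38.0) = 0.1101, so d_i1 = 9.082 cm; m₁ = −d_i1/d_o1 = -0.2390.
d_o2 = 6.53 − (9.082) = -2.552 cm (virtual object).
Lens 2: 1/d_i2 = 1/(20.0) − 1/(-2.552) = 0.4418, so d_i2 = 2.263 cm; m₂ = −d_i2/d_o2 = +0.8868.
m = m₁·m₂ = (-0.2390)(+0.8868) = -0.212.

m = -0.212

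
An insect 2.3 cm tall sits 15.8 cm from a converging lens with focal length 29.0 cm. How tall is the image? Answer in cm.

1/d_i = 1/f − 1/d_o = 1/(29.00) − 1/(15.8) = -0.02881, so d_i = -34.71 cm.
m = −d_i/d_o = +2.197.
|h_i| = |m|·h_o = 2.197 × 2.3 = 5.05 cm. The image is virtual, upright and enlarged, on the same side as the object.

5.05 cm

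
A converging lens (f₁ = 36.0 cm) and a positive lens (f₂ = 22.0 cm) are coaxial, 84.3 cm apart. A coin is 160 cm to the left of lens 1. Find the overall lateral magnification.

Lens 1: 1/d_i1 = 1/(36.0) − 1/(160) = 0.02153, so d_i1 = 46.45 cm; m₁ = −d_i1/d_o1 = -0.2903.
d_o2 = 84.3 − (46.45) = 37.85 cm.
Lens 2: 1/d_i2 = 1/(22.0) − 1/(37.85) = 0.01903, so d_i2 = 52.54 cm; m₂ = −d_i2/d_o2 = -1.388.
m = m₁·m₂ = (-0.2903)(-1.388) = +0.403.

m = +0.403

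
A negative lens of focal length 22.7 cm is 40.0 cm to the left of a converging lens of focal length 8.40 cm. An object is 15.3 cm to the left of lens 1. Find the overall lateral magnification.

m = -0.123

f₁ = −22.7 cm (diverging).
Lens 1: 1/d_i1 = 1/(-22.7) − 1/(15.3) = -0.1094, so d_i1 = -9.140 cm; m₁ = −d_i1/d_o1 = +0.5974.
d_o2 = 40.0 − (-9.140) = 49.14 cm.
Lens 2: 1/d_i2 = 1/(8.40) − 1/(49.14) = 0.09870, so d_i2 = 10.13 cm; m₂ = −d_i2/d_o2 = -0.2062.
m = m₁·m₂ = (+0.5974)(-0.2062) = -0.123.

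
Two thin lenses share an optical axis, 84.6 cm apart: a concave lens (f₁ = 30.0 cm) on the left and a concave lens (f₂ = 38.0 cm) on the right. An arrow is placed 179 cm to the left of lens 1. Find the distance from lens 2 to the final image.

28.3 cm

Lens 1 is diverging, so f₁ = −30.0 cm.
Lens 1: 1/d_i1 = 1/f₁ − 1/d_o1 = 1/(-30.0) − 1/(179) = -0.03892, so d_i1 = -25.69 cm.
The intermediate image is 25.69 cm to the left of lens 1 (virtual), which is 84.6 − (-25.69) = 110.3 cm to the left of lens 2, so d_o2 = +110.3 cm.
Lens 2 is diverging, so f₂ = −38.0 cm.
Lens 2: 1/d_i2 = 1/f₂ − 1/d_o2 = 1/(-38.0) − 1/(110.3) = -0.03538, so d_i2 = -28.3 cm.
The final image is virtual, 28.3 cm to the left of lens 2 (overall magnification ≈ 0.037).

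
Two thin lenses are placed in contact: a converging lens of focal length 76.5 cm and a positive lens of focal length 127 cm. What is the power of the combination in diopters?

P₁ = 1/f₁ = 1/(0.765 m) = +1.307 D; P₂ = 1/f₂ = 1/(1.27 m) = +0.7874 D.
For thin lenses in contact, P = P₁ + P₂ = (+1.307) + (+0.7874) = +2.09 D.

P = +2.09 D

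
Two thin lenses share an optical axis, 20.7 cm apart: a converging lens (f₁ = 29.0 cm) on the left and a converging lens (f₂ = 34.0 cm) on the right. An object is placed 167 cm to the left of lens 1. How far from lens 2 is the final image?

10.1 cm

Lens 1: 1/d_i1 = 1/f₁ − 1/d_o1 = 1/(29.0) − 1/(167) = 0.02849, so d_i1 = 35.09 cm.
The intermediate image is 35.09 cm to the right of lens 1, which lies 14.39 cm to the right of lens 2 — a virtual object — so d_o2 = −14.39 cm.
Lens 2: 1/d_i2 = 1/f₂ − 1/d_o2 = 1/(34.0) − 1/(-14.39) = 0.09890, so d_i2 = 10.1 cm.
The final image is real, 10.1 cm to the right of lens 2 (overall magnification ≈ -0.15).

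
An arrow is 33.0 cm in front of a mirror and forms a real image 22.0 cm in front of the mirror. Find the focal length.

f = 13.2 cm (concave)

Real image ⇒ d_i = +22.0 cm.
1/f = 1/d_o + 1/d_i = 1/(33.0) + 1/(22.0) = 0.07576, so f = 13.2 cm.
Since f is positive, the mirror is concave.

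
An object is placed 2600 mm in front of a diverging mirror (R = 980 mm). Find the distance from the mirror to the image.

412 mm

f = R/2 = 980/2 = 490.0 mm; for a diverging mirror, f = -490.0 mm.
Mirror equation: 1/s_i = 1/f − 1/s_o = 1/(-490.0) − 1/(2600) = -0.002041 − 0.0003846 = -0.002425, so s_i = -412 mm.
The image is virtual, upright and reduced, behind the mirror.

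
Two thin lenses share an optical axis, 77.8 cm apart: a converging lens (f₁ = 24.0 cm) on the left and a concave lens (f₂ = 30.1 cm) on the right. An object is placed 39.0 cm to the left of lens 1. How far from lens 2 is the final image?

10.2 cm

Lens 1: 1/d_i1 = 1/f₁ − 1/d_o1 = 1/(24.0) − 1/(39.0) = 0.01603, so d_i1 = 62.40 cm.
The intermediate image is 62.40 cm to the right of lens 1, which is 77.8 − (62.40) = 15.40 cm to the left of lens 2, so d_o2 = +15.40 cm.
Lens 2 is diverging, so f₂ = −30.1 cm.
Lens 2: 1/d_i2 = 1/f₂ − 1/d_o2 = 1/(-30.1) − 1/(15.40) = -0.09816, so d_i2 = -10.2 cm.
The final image is virtual, 10.2 cm to the left of lens 2 (overall magnification ≈ -1.1).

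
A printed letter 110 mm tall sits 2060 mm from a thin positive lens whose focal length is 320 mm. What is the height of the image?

20.2 mm

1/d_i = 1/f − 1/d_o = 1/(320.0) − 1/(2060) = 0.002640, so d_i = 378.9 mm.
m = −d_i/d_o = -0.1839.
|h_i| = |m|·h_o = 0.1839 × 110 = 20.2 mm. The image is real, inverted and reduced, on the far side of the lens.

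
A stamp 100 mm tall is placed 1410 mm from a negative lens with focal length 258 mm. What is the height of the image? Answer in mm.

15.5 mm

For a negative lens, f = -258 mm.
1/d_i = 1/f − 1/d_o = 1/(-258.0) − 1/(1410) = -0.004585, so d_i = -218.1 mm.
m = −d_i/d_o = +0.1547.
|h_i| = |m|·h_o = 0.1547 × 100 = 15.5 mm. The image is virtual, upright and reduced, on the same side as the object.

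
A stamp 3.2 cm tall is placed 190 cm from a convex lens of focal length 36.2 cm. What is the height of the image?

0.753 cm

1/d_i = 1/f − 1/d_o = 1/(36.20) − 1/(190) = 0.02236, so d_i = 44.72 cm.
m = −d_i/d_o = -0.2354.
|h_i| = |m|·h_o = 0.2354 × 3.2 = 0.753 cm. The image is real, inverted and reduced, on the far side of the lens.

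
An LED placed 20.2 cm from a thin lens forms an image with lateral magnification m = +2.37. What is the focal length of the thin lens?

m = −d_i/d_o ⇒ d_i = −m·d_o = −(+2.37)·(20.2) = -47.87 cm.
1/f = 1/d_o + 1/d_i = 1/(20.2) + 1/(-47.87) = 0.02862, so f = 34.9 cm.
Since f is positive, the thin lens is converging.

f = 34.9 cm (converging)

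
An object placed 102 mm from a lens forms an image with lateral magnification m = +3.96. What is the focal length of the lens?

f = 136 mm (converging)

m = −d_i/d_o ⇒ d_i = −m·d_o = −(+3.96)·(102) = -403.9 mm.
1/f = 1/d_o + 1/d_i = 1/(102) + 1/(-403.9) = 0.007328, so f = 136 mm.
Since f is positive, the lens is converging.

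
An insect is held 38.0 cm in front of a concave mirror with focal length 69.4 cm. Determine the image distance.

84.0 cm

Mirror equation: 1/q = 1/f − 1/p = 1/(69.40) − 1/(38.0) = 0.01441 − 0.02632 = -0.01191, so q = -84.0 cm.
The image is virtual, upright and enlarged, behind the mirror.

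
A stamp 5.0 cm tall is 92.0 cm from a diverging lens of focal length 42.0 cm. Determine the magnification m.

For a diverging lens, f = -42.0 cm.
1/d_i = 1/f − 1/d_o = 1/(-42.00) − 1/(92.0) = -0.03468, so d_i = -28.84 cm.
m = −d_i/d_o = −(-28.84)/(92.0) = +0.313.
The image is virtual, upright and reduced, on the same side as the object.

m = +0.313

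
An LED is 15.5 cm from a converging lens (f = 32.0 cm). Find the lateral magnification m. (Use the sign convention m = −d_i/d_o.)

1/d_i = 1/f − 1/d_o = 1/(32.00) − 1/(15.5) = -0.03327, so d_i = -30.06 cm.
m = −d_i/d_o = −(-30.06)/(15.5) = +1.94.
The image is virtual, upright and enlarged, on the same side as the object.

m = +1.94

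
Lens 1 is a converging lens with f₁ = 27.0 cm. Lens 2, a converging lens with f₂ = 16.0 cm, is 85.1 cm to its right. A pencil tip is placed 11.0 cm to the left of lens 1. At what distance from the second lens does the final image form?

18.9 cm

Lens 1: 1/d_i1 = 1/f₁ − 1/d_o1 = 1/(27.0) − 1/(11.0) = -0.05387, so d_i1 = -18.56 cm.
The intermediate image is 18.56 cm to the left of lens 1 (virtual), which is 85.1 − (-18.56) = 103.7 cm to the left of lens 2, so d_o2 = +103.7 cm.
Lens 2: 1/d_i2 = 1/f₂ − 1/d_o2 = 1/(16.0) − 1/(103.7) = 0.05286, so d_i2 = 18.9 cm.
The final image is real, 18.9 cm to the right of lens 2 (overall magnification ≈ -0.31).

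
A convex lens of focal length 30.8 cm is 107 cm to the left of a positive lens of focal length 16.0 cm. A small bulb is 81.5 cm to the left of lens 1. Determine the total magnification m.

Lens 1: 1/d_i1 = 1/(30.8) − 1/(81.5) = 0.02020, so d_i1 = 49.51 cm; m₁ = −d_i1/d_o1 = -0.6075.
d_o2 = 107 − (49.51) = 57.49 cm.
Lens 2: 1/d_i2 = 1/(16.0) − 1/(57.49) = 0.04511, so d_i2 = 22.17 cm; m₂ = −d_i2/d_o2 = -0.3856.
m = m₁·m₂ = (-0.6075)(-0.3856) = +0.234.

m = +0.234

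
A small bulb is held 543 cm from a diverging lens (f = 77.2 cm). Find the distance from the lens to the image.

67.6 cm

For a diverging lens, f = -77.2 cm.
Lens equation: 1/s_i = 1/f − 1/s_o = 1/(-77.20) − 1/(543) = -0.01295 − 0.001842 = -0.01479, so s_i = -67.6 cm.
The image is virtual, upright and reduced, on the same side as the object.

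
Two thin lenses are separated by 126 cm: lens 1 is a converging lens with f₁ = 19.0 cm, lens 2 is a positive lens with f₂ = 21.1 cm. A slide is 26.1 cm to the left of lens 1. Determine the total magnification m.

Lens 1: 1/d_i1 = 1/(19.0) − 1/(26.1) = 0.01432, so d_i1 = 69.85 cm; m₁ = −d_i1/d_o1 = -2.676.
d_o2 = 126 − (69.85) = 56.15 cm.
Lens 2: 1/d_i2 = 1/(21.1) − 1/(56.15) = 0.02958, so d_i2 = 33.80 cm; m₂ = −d_i2/d_o2 = -0.6020.
m = m₁·m₂ = (-2.676)(-0.6020) = +1.61.

m = +1.61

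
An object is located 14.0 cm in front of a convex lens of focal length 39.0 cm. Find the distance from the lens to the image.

21.8 cm

Thin-lens equation: 1/s_i = 1/f − 1/s_o = 1/(39.00) − 1/(14.0) = 0.02564 − 0.07143 = -0.04579, so s_i = -21.8 cm.
The image is virtual, upright and enlarged, on the same side as the object.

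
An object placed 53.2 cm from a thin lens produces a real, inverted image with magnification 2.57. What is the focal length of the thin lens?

f = 38.3 cm (converging)

m = −d_i/d_o ⇒ d_i = −m·d_o = −(-2.57)·(53.2) = 136.7 cm.
1/f = 1/d_o + 1/d_i = 1/(53.2) + 1/(136.7) = 0.02611, so f = 38.3 cm.
Since f is positive, the thin lens is converging.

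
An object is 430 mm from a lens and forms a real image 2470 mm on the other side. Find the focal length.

f = 366 mm (converging)

Real image ⇒ d_i = +2470 mm.
1/f = 1/d_o + 1/d_i = 1/(430) + 1/(2470) = 0.002730, so f = 366 mm.
Since f is positive, the lens is converging.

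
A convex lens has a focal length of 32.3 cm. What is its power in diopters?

f = 32.3 cm = 0.323 m.
P = 1/f = 1/(0.323 m) = +3.10 D.

P = +3.10 D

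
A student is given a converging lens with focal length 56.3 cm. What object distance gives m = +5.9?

46.8 cm

m = −d_i/d_o ⇒ d_i = −m·d_o.
1/f = 1/d_o + 1/d_i = 1/d_o − 1/(m·d_o) = (1 − 1/m)/d_o, so d_o = f(1 − 1/m) = (56.30)(1 − 1/(+5.9)) = 46.8 cm.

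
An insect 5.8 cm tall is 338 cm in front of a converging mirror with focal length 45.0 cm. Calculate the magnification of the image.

m = -0.154

1/d_i = 1/f − 1/d_o = 1/(45.00) − 1/(338) = 0.01926, so d_i = 51.91 cm.
m = −d_i/d_o = −(51.91)/(338) = -0.154.
The image is real, inverted and reduced, in front of the mirror.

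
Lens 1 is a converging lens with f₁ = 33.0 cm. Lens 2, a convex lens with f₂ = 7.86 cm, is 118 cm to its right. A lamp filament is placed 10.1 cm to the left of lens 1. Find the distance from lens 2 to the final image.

Lens 1: 1/d_i1 = 1/f₁ − 1/d_o1 = 1/(33.0) − 1/(10.1) = -0.06871, so d_i1 = -14.55 cm.
The intermediate image is 14.55 cm to the left of lens 1 (virtual), which is 118 − (-14.55) = 132.6 cm to the left of lens 2, so d_o2 = +132.6 cm.
Lens 2: 1/d_i2 = 1/f₂ − 1/d_o2 = 1/(7.86) − 1/(132.6) = 0.1197, so d_i2 = 8.36 cm.
The final image is real, 8.36 cm to the right of lens 2 (overall magnification ≈ -0.091).

8.36 cm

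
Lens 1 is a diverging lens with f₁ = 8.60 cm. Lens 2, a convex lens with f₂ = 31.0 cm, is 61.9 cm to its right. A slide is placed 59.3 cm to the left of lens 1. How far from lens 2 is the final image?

Lens 1 is diverging, so f₁ = −8.60 cm.
Lens 1: 1/d_i1 = 1/f₁ − 1/d_o1 = 1/(-8.60) − 1/(59.3) = -0.1331, so d_i1 = -7.511 cm.
The intermediate image is 7.511 cm to the left of lens 1 (virtual), which is 61.9 − (-7.511) = 69.41 cm to the left of lens 2, so d_o2 = +69.41 cm.
Lens 2: 1/d_i2 = 1/f₂ − 1/d_o2 = 1/(31.0) − 1/(69.41) = 0.01785, so d_i2 = 56.0 cm.
The final image is real, 56.0 cm to the right of lens 2 (overall magnification ≈ -0.10).

56.0 cm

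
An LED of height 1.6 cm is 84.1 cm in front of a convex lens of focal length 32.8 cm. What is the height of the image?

1/d_i = 1/f − 1/d_o = 1/(32.80) − 1/(84.1) = 0.01860, so d_i = 53.77 cm.
m = −d_i/d_o = -0.6394.
|h_i| = |m|·h_o = 0.6394 × 1.6 = 1.02 cm. The image is real, inverted and reduced, on the far side of the lens.

1.02 cm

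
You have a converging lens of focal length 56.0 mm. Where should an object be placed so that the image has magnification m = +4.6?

m = −d_i/d_o ⇒ d_i = −m·d_o.
1/f = 1/d_o + 1/d_i = 1/d_o − 1/(m·d_o) = (1 − 1/m)/d_o, so d_o = f(1 − 1/m) = (56.00)(1 − 1/(+4.6)) = 43.8 mm.

43.8 mm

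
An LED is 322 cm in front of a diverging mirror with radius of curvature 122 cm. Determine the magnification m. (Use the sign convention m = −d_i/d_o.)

m = +0.159

f = R/2 = 122/2 = 61.00 cm; for a diverging mirror, f = -61.00 cm.
1/d_i = 1/f − 1/d_o = 1/(-61.00) − 1/(322) = -0.01950, so d_i = -51.28 cm.
m = −d_i/d_o = −(-51.28)/(322) = +0.159.
The image is virtual, upright and reduced, behind the mirror.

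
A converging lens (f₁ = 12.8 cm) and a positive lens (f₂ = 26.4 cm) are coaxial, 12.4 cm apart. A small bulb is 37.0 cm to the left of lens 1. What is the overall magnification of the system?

Lens 1: 1/d_i1 = 1/(12.8) − 1/(37.0) = 0.05110, so d_i1 = 19.57 cm; m₁ = −d_i1/d_o1 = -0.5289.
d_o2 = 12.4 − (19.57) = -7.170 cm (virtual object).
Lens 2: 1/d_i2 = 1/(26.4) − 1/(-7.170) = 0.1773, so d_i2 = 5.639 cm; m₂ = −d_i2/d_o2 = +0.7864.
m = m₁·m₂ = (-0.5289)(+0.7864) = -0.416.

m = -0.416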